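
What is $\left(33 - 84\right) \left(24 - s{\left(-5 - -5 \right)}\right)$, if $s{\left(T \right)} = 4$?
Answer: $-1020$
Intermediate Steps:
$\left(33 - 84\right) \left(24 - s{\left(-5 - -5 \right)}\right) = \left(33 - 84\right) \left(24 - 4\right) = - 51 \left(24 - 4\right) = \left(-51\right) 20 = -1020$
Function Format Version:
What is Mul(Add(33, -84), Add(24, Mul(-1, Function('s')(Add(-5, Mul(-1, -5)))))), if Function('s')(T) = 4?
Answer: -1020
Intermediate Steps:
Mul(Add(33, -84), Add(24, Mul(-1, Function('s')(Add(-5, Mul(-1, -5)))))) = Mul(Add(33, -84), Add(24, Mul(-1, 4))) = Mul(-51, Add(24, -4)) = Mul(-51, 20) = -1020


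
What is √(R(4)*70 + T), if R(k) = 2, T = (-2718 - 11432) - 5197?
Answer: I*√19207 ≈ 138.59*I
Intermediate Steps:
T = -19347 (T = -14150 - 5197 = -19347)
√(R(4)*70 + T) = √(2*70 - 19347) = √(140 - 19347) = √(-19207) = I*√19207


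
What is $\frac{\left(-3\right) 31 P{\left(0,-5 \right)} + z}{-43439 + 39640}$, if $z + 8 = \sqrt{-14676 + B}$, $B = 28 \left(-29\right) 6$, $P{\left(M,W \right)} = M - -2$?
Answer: $\frac{194}{3799} - \frac{6 i \sqrt{543}}{3799} \approx 0.051066 - 0.036803 i$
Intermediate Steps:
$P{\left(M,W \right)} = 2 + M$ ($P{\left(M,W \right)} = M + 2 = 2 + M$)
$B = -4872$ ($B = \left(-812\right) 6 = -4872$)
$z = -8 + 6 i \sqrt{543}$ ($z = -8 + \sqrt{-14676 - 4872} = -8 + \sqrt{-19548} = -8 + 6 i \sqrt{543} \approx -8.0 + 139.81 i$)
$\frac{\left(-3\right) 31 P{\left(0,-5 \right)} + z}{-43439 + 39640} = \frac{\left(-3\right) 31 \left(2 + 0\right) - \left(8 - 6 i \sqrt{543}\right)}{-43439 + 39640} = \frac{\left(-93\right) 2 - \left(8 - 6 i \sqrt{543}\right)}{-3799} = \left(-186 - \left(8 - 6 i \sqrt{543}\right)\right) \left(- \frac{1}{3799}\right) = \left(-194 + 6 i \sqrt{543}\right) \left(- \frac{1}{3799}\right) = \frac{194}{3799} - \frac{6 i \sqrt{543}}{3799}$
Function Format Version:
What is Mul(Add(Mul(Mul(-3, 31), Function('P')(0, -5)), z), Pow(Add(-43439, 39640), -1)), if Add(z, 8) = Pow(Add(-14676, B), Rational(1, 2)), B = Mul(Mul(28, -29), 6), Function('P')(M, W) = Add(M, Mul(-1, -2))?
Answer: Add(Rational(194, 3799), Mul(Rational(-6, 3799), I, Pow(543, Rational(1, 2)))) ≈ Add(0.051066, Mul(-0.036803, I))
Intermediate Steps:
Function('P')(M, W) = Add(2, M) (Function('P')(M, W) = Add(M, 2) = Add(2, M))
B = -4872 (B = Mul(-812, 6) = -4872)
z = Add(-8, Mul(6, I, Pow(543, Rational(1, 2)))) (z = Add(-8, Pow(Add(-14676, -4872), Rational(1, 2))) = Add(-8, Pow(-19548, Rational(1, 2))) = Add(-8, Mul(6, I, Pow(543, Rational(1, 2)))) ≈ Add(-8.0000, Mul(139.81, I)))
Mul(Add(Mul(Mul(-3, 31), Function('P')(0, -5)), z), Pow(Add(-43439, 39640), -1)) = Mul(Add(Mul(Mul(-3, 31), Add(2, 0)), Add(-8, Mul(6, I, Pow(543, Rational(1, 2))))), Pow(Add(-43439, 39640), -1)) = Mul(Add(Mul(-93, 2), Add(-8, Mul(6, I, Pow(543, Rational(1, 2))))), Pow(-3799, -1)) = Mul(Add(-186, Add(-8, Mul(6, I, Pow(543, Rational(1, 2))))), Rational(-1, 3799)) = Mul(Add(-194, Mul(6, I, Pow(543, Rational(1, 2)))), Rational(-1, 3799)) = Add(Rational(194, 3799), Mul(Rational(-6, 3799), I, Pow(543, Rational(1, 2))))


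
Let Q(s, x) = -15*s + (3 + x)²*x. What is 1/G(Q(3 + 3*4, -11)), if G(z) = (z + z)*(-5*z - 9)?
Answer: -1/8613688 ≈ -1.1609e-7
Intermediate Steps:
Q(s, x) = -15*s + x*(3 + x)²
G(z) = 2*z*(-9 - 5*z) (G(z) = (2*z)*(-9 - 5*z) = 2*z*(-9 - 5*z))
1/G(Q(3 + 3*4, -11)) = 1/(-2*(-15*(3 + 3*4) - 11*(3 - 11)²)*(9 + 5*(-15*(3 + 3*4) - 11*(3 - 11)²))) = 1/(-2*(-15*(3 + 12) - 11*(-8)²)*(9 + 5*(-15*(3 + 12) - 11*(-8)²))) = 1/(-2*(-15*15 - 11*64)*(9 + 5*(-15*15 - 11*64))) = 1/(-2*(-225 - 704)*(9 + 5*(-225 - 704))) = 1/(-2*(-929)*(9 + 5*(-929))) = 1/(-2*(-929)*(9 - 4645)) = 1/(-2*(-929)*(-4636)) = 1/(-8613688) = -1/8613688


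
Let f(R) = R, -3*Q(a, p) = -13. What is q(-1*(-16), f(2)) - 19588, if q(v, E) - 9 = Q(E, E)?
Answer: -58724/3 ≈ -19575.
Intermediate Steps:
Q(a, p) = 13/3 (Q(a, p) = -⅓*(-13) = 13/3)
q(v, E) = 40/3 (q(v, E) = 9 + 13/3 = 40/3)
q(-1*(-16), f(2)) - 19588 = 40/3 - 19588 = -58724/3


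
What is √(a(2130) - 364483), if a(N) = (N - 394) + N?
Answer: I*√360617 ≈ 600.51*I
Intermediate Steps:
a(N) = -394 + 2*N (a(N) = (-394 + N) + N = -394 + 2*N)
√(a(2130) - 364483) = √((-394 + 2*2130) - 364483) = √((-394 + 4260) - 364483) = √(3866 - 364483) = √(-360617) = I*√360617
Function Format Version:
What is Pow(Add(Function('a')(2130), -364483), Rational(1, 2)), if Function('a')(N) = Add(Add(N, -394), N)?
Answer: Mul(I, Pow(360617, Rational(1, 2))) ≈ Mul(600.51, I)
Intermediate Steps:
Function('a')(N) = Add(-394, Mul(2, N)) (Function('a')(N) = Add(Add(-394, N), N) = Add(-394, Mul(2, N)))
Pow(Add(Function('a')(2130), -364483), Rational(1, 2)) = Pow(Add(Add(-394, Mul(2, 2130)), -364483), Rational(1, 2)) = Pow(Add(Add(-394, 4260), -364483), Rational(1, 2)) = Pow(Add(3866, -364483), Rational(1, 2)) = Pow(-360617, Rational(1, 2)) = Mul(I, Pow(360617, Rational(1, 2)))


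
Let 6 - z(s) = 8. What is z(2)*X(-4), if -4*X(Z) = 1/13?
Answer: 1/26 ≈ 0.038462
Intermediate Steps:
z(s) = -2 (z(s) = 6 - 1*8 = 6 - 8 = -2)
X(Z) = -1/52 (X(Z) = -¼/13 = -¼*1/13 = -1/52)
z(2)*X(-4) = -2*(-1/52) = 1/26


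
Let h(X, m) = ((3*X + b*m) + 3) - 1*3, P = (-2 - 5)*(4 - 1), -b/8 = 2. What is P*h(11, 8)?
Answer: 1995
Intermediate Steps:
b = -16 (b = -8*2 = -16)
P = -21 (P = -7*3 = -21)
h(X, m) = -16*m + 3*X (h(X, m) = ((3*X - 16*m) + 3) - 1*3 = ((-16*m + 3*X) + 3) - 3 = (3 - 16*m + 3*X) - 3 = -16*m + 3*X)
P*h(11, 8) = -21*(-16*8 + 3*11) = -21*(-128 + 33) = -21*(-95) = 1995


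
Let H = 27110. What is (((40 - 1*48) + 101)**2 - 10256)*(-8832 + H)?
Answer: -29372746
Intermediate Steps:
(((40 - 1*48) + 101)**2 - 10256)*(-8832 + H) = (((40 - 1*48) + 101)**2 - 10256)*(-8832 + 27110) = (((40 - 48) + 101)**2 - 10256)*18278 = ((-8 + 101)**2 - 10256)*18278 = (93**2 - 10256)*18278 = (8649 - 10256)*18278 = -1607*18278 = -29372746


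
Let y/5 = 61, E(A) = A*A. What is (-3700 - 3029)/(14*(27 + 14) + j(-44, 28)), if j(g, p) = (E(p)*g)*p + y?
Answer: 6729/965009 ≈ 0.0069730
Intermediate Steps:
E(A) = A**2
y = 305 (y = 5*61 = 305)
j(g, p) = 305 + g*p**3 (j(g, p) = (p**2*g)*p + 305 = (g*p**2)*p + 305 = g*p**3 + 305 = 305 + g*p**3)
(-3700 - 3029)/(14*(27 + 14) + j(-44, 28)) = (-3700 - 3029)/(14*(27 + 14) + (305 - 44*28**3)) = -6729/(14*41 + (305 - 44*21952)) = -6729/(574 + (305 - 965888)) = -6729/(574 - 965583) = -6729/(-965009) = -6729*(-1/965009) = 6729/965009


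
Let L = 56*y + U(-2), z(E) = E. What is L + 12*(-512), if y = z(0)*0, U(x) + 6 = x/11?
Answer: -67652/11 ≈ -6150.2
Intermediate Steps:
U(x) = -6 + x/11
y = 0 (y = 0*0 = 0)
L = -68/11 (L = 56*0 + (-6 + (1/11)*(-2)) = 0 + (-6 - 2/11) = 0 - 68/11 = -68/11 ≈ -6.1818)
L + 12*(-512) = -68/11 + 12*(-512) = -68/11 - 6144 = -67652/11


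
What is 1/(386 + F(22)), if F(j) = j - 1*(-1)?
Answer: 1/409 ≈ 0.0024450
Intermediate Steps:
F(j) = 1 + j (F(j) = j + 1 = 1 + j)
1/(386 + F(22)) = 1/(386 + (1 + 22)) = 1/(386 + 23) = 1/409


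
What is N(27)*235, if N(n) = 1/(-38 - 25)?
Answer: -235/63 ≈ -3.7302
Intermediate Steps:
N(n) = -1/63 (N(n) = 1/(-63) = -1/63)
N(27)*235 = -1/63*235 = -235/63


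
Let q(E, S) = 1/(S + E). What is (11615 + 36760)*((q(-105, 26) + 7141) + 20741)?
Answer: 106554499875/79 ≈ 1.3488e+9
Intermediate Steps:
q(E, S) = 1/(E + S)
(11615 + 36760)*((q(-105, 26) + 7141) + 20741) = (11615 + 36760)*((1/(-105 + 26) + 7141) + 20741) = 48375*((1/(-79) + 7141) + 20741) = 48375*((-1/79 + 7141) + 20741) = 48375*(564138/79 + 20741) = 48375*(2202677/79) = 106554499875/79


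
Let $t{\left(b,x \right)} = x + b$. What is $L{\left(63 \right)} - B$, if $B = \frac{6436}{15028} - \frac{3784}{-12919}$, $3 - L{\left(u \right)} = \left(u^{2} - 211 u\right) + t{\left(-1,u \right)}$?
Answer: $\frac{449657364836}{48536683} \approx 9264.3$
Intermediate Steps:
$t{\left(b,x \right)} = b + x$
$L{\left(u \right)} = 4 - u^{2} + 210 u$ ($L{\left(u \right)} = 3 - \left(\left(u^{2} - 211 u\right) + \left(-1 + u\right)\right) = 3 - \left(-1 + u^{2} - 210 u\right) = 3 + \left(1 - u^{2} + 210 u\right) = 4 - u^{2} + 210 u$)
$B = \frac{35003159}{48536683}$ ($B = 6436 \cdot \frac{1}{15028} - - \frac{3784}{12919} = \frac{1609}{3757} + \frac{3784}{12919} = \frac{35003159}{48536683} \approx 0.72117$)
$L{\left(63 \right)} - B = \left(4 - 63^{2} + 210 \cdot 63\right) - \frac{35003159}{48536683} = \left(4 - 3969 + 13230\right) - \frac{35003159}{48536683} = 9265 - \frac{35003159}{48536683} = \frac{449657364836}{48536683}$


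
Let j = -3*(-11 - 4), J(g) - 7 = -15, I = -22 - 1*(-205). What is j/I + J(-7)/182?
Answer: 1121/5551 ≈ 0.20195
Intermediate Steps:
I = 183 (I = -22 + 205 = 183)
J(g) = -8 (J(g) = 7 - 15 = -8)
j = 45 (j = -3*(-15) = 45)
j/I + J(-7)/182 = 45/183 - 8/182 = 45*(1/183) - 8*1/182 = 15/61 - 4/91 = 1121/5551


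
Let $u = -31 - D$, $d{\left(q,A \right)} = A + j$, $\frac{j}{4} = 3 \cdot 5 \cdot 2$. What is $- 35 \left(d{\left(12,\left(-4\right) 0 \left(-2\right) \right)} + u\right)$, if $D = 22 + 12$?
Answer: $-1925$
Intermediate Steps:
$j = 120$ ($j = 4 \cdot 3 \cdot 5 \cdot 2 = 4 \cdot 15 \cdot 2 = 4 \cdot 30 = 120$)
$d{\left(q,A \right)} = 120 + A$ ($d{\left(q,A \right)} = A + 120 = 120 + A$)
$D = 34$
$u = -65$ ($u = -31 - 34 = -65$)
$- 35 \left(d{\left(12,\left(-4\right) 0 \left(-2\right) \right)} + u\right) = - 35 \left(\left(120 + \left(-4\right) 0 \left(-2\right)\right) - 65\right) = - 35 \left(\left(120 + 0 \left(-2\right)\right) - 65\right) = - 35 \left(\left(120 + 0\right) - 65\right) = - 35 \left(120 - 65\right) = \left(-35\right) 55 = -1925$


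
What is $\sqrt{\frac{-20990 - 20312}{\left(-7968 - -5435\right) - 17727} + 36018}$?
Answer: $\frac{\sqrt{3696264698830}}{10130} \approx 189.79$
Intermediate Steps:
$\sqrt{\frac{-20990 - 20312}{\left(-7968 - -5435\right) - 17727} + 36018} = \sqrt{\frac{-20990 - 20312}{\left(-7968 + 5435\right) - 17727} + 36018} = \sqrt{- \frac{41302}{-2533 - 17727} + 36018} = \sqrt{- \frac{41302}{-20260} + 36018} = \sqrt{\left(-41302\right) \left(- \frac{1}{20260}\right) + 36018} = \sqrt{\frac{20651}{10130} + 36018} = \sqrt{\frac{364882991}{10130}} = \frac{\sqrt{3696264698830}}{10130}$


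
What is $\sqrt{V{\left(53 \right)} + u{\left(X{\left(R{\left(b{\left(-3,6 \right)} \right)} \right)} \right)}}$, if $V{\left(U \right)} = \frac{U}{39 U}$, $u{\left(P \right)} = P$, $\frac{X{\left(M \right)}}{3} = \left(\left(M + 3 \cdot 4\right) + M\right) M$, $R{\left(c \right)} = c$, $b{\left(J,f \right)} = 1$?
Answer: $\frac{\sqrt{63921}}{39} \approx 6.4827$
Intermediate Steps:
$X{\left(M \right)} = 3 M \left(12 + 2 M\right)$ ($X{\left(M \right)} = 3 \left(\left(M + 3 \cdot 4\right) + M\right) M = 3 \left(\left(M + 12\right) + M\right) M = 3 \left(\left(12 + M\right) + M\right) M = 3 \left(12 + 2 M\right) M = 3 M \left(12 + 2 M\right)$)
$V{\left(U \right)} = \frac{1}{39}$ ($V{\left(U \right)} = U \frac{1}{39 U} = \frac{1}{39}$)
$\sqrt{V{\left(53 \right)} + u{\left(X{\left(R{\left(b{\left(-3,6 \right)} \right)} \right)} \right)}} = \sqrt{\frac{1}{39} + 6 \cdot 1 \left(6 + 1\right)} = \sqrt{\frac{1}{39} + 6 \cdot 1 \cdot 7} = \sqrt{\frac{1}{39} + 42} = \sqrt{\frac{1639}{39}} = \frac{\sqrt{63921}}{39}$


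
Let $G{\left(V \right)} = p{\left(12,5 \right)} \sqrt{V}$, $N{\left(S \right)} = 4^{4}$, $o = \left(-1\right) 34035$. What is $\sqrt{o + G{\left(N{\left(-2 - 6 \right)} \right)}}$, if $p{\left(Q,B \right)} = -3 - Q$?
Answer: $5 i \sqrt{1371} \approx 185.14 i$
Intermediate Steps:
$o = -34035$
$N{\left(S \right)} = 256$
$G{\left(V \right)} = - 15 \sqrt{V}$ ($G{\left(V \right)} = \left(-3 - 12\right) \sqrt{V} = - 15 \sqrt{V}$)
$\sqrt{o + G{\left(N{\left(-2 - 6 \right)} \right)}} = \sqrt{-34035 - 15 \sqrt{256}} = \sqrt{-34035 - 240} = \sqrt{-34275} = 5 i \sqrt{1371}$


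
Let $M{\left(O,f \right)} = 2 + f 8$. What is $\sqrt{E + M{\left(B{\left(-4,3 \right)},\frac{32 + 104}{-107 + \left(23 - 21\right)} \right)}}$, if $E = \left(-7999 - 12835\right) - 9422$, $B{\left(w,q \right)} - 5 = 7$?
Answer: $\frac{i \sqrt{333664590}}{105} \approx 173.97 i$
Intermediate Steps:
$B{\left(w,q \right)} = 12$ ($B{\left(w,q \right)} = 5 + 7 = 12$)
$E = -30256$ ($E = -20834 - 9422 = -30256$)
$M{\left(O,f \right)} = 2 + 8 f$
$\sqrt{E + M{\left(B{\left(-4,3 \right)},\frac{32 + 104}{-107 + \left(23 - 21\right)} \right)}} = \sqrt{-30256 + \left(2 + 8 \frac{32 + 104}{-107 + \left(23 - 21\right)}\right)} = \sqrt{-30256 + \left(2 + 8 \frac{136}{-107 + \left(23 - 21\right)}\right)} = \sqrt{-30256 + \left(2 + 8 \frac{136}{-107 + 2}\right)} = \sqrt{-30256 + \left(2 + 8 \frac{136}{-105}\right)} = \sqrt{-30256 + \left(2 + 8 \cdot 136 \left(- \frac{1}{105}\right)\right)} = \sqrt{-30256 + \left(2 + 8 \left(- \frac{136}{105}\right)\right)} = \sqrt{-30256 + \left(2 - \frac{1088}{105}\right)} = \sqrt{-30256 - \frac{878}{105}} = \sqrt{- \frac{3177758}{105}} = \frac{i \sqrt{333664590}}{105}$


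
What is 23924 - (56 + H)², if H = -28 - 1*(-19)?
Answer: 21715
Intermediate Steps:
H = -9 (H = -28 + 19 = -9)
23924 - (56 + H)² = 23924 - (56 - 9)² = 23924 - 1*47² = 23924 - 1*2209 = 23924 - 2209 = 21715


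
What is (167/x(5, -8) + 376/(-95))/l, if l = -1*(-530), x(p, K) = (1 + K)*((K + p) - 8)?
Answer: -13087/3876950 ≈ -0.0033756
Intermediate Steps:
x(p, K) = (1 + K)*(-8 + K + p)
l = 530
(167/x(5, -8) + 376/(-95))/l = (167/(-8 + 5 + (-8)² - 7*(-8) - 8*5) + 376/(-95))/530 = (167/(-8 + 5 + 64 + 56 - 40) + 376*(-1/95))*(1/530) = (167/77 - 376/95)*(1/530) = -13087/7315*1/530 = -13087/3876950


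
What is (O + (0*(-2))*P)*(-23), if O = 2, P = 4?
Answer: -46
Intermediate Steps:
(O + (0*(-2))*P)*(-23) = (2 + (0*(-2))*4)*(-23) = (2 + 0*4)*(-23) = (2 + 0)*(-23) = 2*(-23) = -46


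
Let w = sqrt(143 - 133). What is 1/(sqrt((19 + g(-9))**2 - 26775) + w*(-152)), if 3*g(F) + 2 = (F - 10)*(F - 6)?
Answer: 3/(-456*sqrt(10) + 5*I*sqrt(5015)) ≈ -0.0019621 - 0.0004818*I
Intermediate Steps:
w = sqrt(10) ≈ 3.1623
g(F) = -2/3 + (-10 + F)*(-6 + F)/3 (g(F) = -2/3 + ((F - 10)*(F - 6))/3 = -2/3 + ((-10 + F)*(-6 + F))/3 = -2/3 + (-10 + F)*(-6 + F)/3)
1/(sqrt((19 + g(-9))**2 - 26775) + w*(-152)) = 1/(sqrt((19 + (58/3 - 16/3*(-9) + (1/3)*(-9)**2))**2 - 26775) + sqrt(10)*(-152)) = 1/(sqrt((19 + (58/3 + 48 + (1/3)*81))**2 - 26775) - 152*sqrt(10)) = 1/(sqrt((19 + (58/3 + 48 + 27))**2 - 26775) - 152*sqrt(10)) = 1/(sqrt((19 + 283/3)**2 - 26775) - 152*sqrt(10)) = 1/(sqrt((340/3)**2 - 26775) - 152*sqrt(10)) = 1/(sqrt(115600/9 - 26775) - 152*sqrt(10)) = 1/(sqrt(-125375/9) - 152*sqrt(10)) = 1/(5*I*sqrt(5015)/3 - 152*sqrt(10)) = 1/(-152*sqrt(10) + 5*I*sqrt(5015)/3)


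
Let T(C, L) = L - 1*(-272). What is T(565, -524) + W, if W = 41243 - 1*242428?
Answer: -201437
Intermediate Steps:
T(C, L) = 272 + L (T(C, L) = L + 272 = 272 + L)
W = -201185 (W = 41243 - 242428 = -201185)
T(565, -524) + W = (272 - 524) - 201185 = -252 - 201185 = -201437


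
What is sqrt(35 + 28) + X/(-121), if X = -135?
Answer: 135/121 + 3*sqrt(7) ≈ 9.0530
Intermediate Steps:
sqrt(35 + 28) + X/(-121) = sqrt(35 + 28) - 135/(-121) = sqrt(63) - 1/121*(-135) = 3*sqrt(7) + 135/121 = 135/121 + 3*sqrt(7)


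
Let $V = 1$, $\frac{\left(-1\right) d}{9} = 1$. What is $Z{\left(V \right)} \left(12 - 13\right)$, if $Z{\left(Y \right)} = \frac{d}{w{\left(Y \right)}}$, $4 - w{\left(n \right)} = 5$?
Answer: $-9$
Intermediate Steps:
$d = -9$ ($d = \left(-9\right) 1 = -9$)
$w{\left(n \right)} = -1$ ($w{\left(n \right)} = 4 - 5 = -1$)
$Z{\left(Y \right)} = 9$ ($Z{\left(Y \right)} = - \frac{9}{-1} = \left(-9\right) \left(-1\right) = 9$)
$Z{\left(V \right)} \left(12 - 13\right) = 9 \left(12 - 13\right) = 9 \left(-1\right) = -9$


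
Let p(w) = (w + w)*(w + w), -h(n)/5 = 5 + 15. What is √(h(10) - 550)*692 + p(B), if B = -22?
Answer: 1936 + 3460*I*√26 ≈ 1936.0 + 17643.0*I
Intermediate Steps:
h(n) = -100 (h(n) = -5*(5 + 15) = -5*20 = -100)
p(w) = 4*w² (p(w) = (2*w)*(2*w) = 4*w²)
√(h(10) - 550)*692 + p(B) = √(-100 - 550)*692 + 4*(-22)² = √(-650)*692 + 4*484 = (5*I*√26)*692 + 1936 = 3460*I*√26 + 1936 = 1936 + 3460*I*√26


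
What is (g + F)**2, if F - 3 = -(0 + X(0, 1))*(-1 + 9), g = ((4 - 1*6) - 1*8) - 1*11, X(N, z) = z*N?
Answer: 324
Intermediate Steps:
X(N, z) = N*z
g = -21 (g = ((4 - 6) - 8) - 11 = (-2 - 8) - 11 = -10 - 11 = -21)
F = 3 (F = 3 - (0 + 0*1)*(-1 + 9) = 3 - (0 + 0)*8 = 3 - 0*8 = 3 - 1*0 = 3 + 0 = 3)
(g + F)**2 = (-21 + 3)**2 = (-18)**2 = 324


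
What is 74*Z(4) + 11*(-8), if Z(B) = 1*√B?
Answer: 60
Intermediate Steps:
Z(B) = √B
74*Z(4) + 11*(-8) = 74*√4 + 11*(-8) = 74*2 - 88 = 148 - 88 = 60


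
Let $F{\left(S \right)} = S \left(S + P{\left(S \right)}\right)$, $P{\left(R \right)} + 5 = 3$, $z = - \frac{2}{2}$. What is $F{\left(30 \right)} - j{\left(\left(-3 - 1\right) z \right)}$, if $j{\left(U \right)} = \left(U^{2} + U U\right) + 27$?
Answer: $781$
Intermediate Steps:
$z = -1$ ($z = \left(-2\right) \frac{1}{2} = -1$)
$P{\left(R \right)} = -2$ ($P{\left(R \right)} = -5 + 3 = -2$)
$j{\left(U \right)} = 27 + 2 U^{2}$ ($j{\left(U \right)} = \left(U^{2} + U^{2}\right) + 27 = 2 U^{2} + 27 = 27 + 2 U^{2}$)
$F{\left(S \right)} = S \left(-2 + S\right)$ ($F{\left(S \right)} = S \left(S - 2\right) = S \left(-2 + S\right)$)
$F{\left(30 \right)} - j{\left(\left(-3 - 1\right) z \right)} = 30 \left(-2 + 30\right) - \left(27 + 2 \left(\left(-3 - 1\right) \left(-1\right)\right)^{2}\right) = 30 \cdot 28 - \left(27 + 2 \left(\left(-4\right) \left(-1\right)\right)^{2}\right) = 840 - \left(27 + 2 \cdot 4^{2}\right) = 840 - \left(27 + 2 \cdot 16\right) = 840 - \left(27 + 32\right) = 840 - 59 = 781$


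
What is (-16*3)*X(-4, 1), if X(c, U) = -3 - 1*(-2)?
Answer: 48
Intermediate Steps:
X(c, U) = -1 (X(c, U) = -3 + 2 = -1)
(-16*3)*X(-4, 1) = -16*3*(-1) = -48*(-1) = 48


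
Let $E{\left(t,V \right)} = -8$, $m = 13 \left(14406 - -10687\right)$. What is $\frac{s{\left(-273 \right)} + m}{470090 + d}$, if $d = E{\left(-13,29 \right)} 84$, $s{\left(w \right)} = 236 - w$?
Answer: $\frac{163359}{234709} \approx 0.69601$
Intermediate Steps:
$m = 326209$ ($m = 13 \left(14406 + 10687\right) = 13 \cdot 25093 = 326209$)
$d = -672$ ($d = \left(-8\right) 84 = -672$)
$\frac{s{\left(-273 \right)} + m}{470090 + d} = \frac{\left(236 - -273\right) + 326209}{470090 - 672} = \frac{\left(236 + 273\right) + 326209}{469418} = \left(509 + 326209\right) \frac{1}{469418} = 326718 \cdot \frac{1}{469418} = \frac{163359}{234709}$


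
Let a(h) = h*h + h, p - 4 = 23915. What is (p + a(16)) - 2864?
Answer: 21327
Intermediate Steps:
p = 23919 (p = 4 + 23915 = 23919)
a(h) = h + h**2 (a(h) = h**2 + h = h + h**2)
(p + a(16)) - 2864 = (23919 + 16*(1 + 16)) - 2864 = (23919 + 16*17) - 2864 = (23919 + 272) - 2864 = 24191 - 2864 = 21327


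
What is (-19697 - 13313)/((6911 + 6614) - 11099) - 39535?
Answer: -47972460/1213 ≈ -39549.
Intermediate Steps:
(-19697 - 13313)/((6911 + 6614) - 11099) - 39535 = -33010/(13525 - 11099) - 39535 = -33010/2426 - 39535 = -33010*1/2426 - 39535 = -16505/1213 - 39535 = -47972460/1213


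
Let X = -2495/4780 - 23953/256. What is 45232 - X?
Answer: 2773231391/61184 ≈ 45326.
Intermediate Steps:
X = -5756703/61184 (X = -2495*1/4780 - 23953*1/256 = -499/956 - 23953/256 = -5756703/61184 ≈ -94.088)
45232 - X = 45232 - 1*(-5756703/61184) = 45232 + 5756703/61184 = 2773231391/61184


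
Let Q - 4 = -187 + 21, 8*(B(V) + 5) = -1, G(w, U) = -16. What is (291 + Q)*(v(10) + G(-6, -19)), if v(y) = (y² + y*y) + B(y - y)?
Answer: 184599/8 ≈ 23075.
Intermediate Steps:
B(V) = -41/8 (B(V) = -5 + (⅛)*(-1) = -5 - ⅛ = -41/8)
Q = -162 (Q = 4 + (-187 + 21) = 4 - 166 = -162)
v(y) = -41/8 + 2*y² (v(y) = (y² + y*y) - 41/8 = (y² + y²) - 41/8 = 2*y² - 41/8 = -41/8 + 2*y²)
(291 + Q)*(v(10) + G(-6, -19)) = (291 - 162)*((-41/8 + 2*10²) - 16) = 129*((-41/8 + 2*100) - 16) = 129*((-41/8 + 200) - 16) = 129*(1559/8 - 16) = 129*(1431/8) = 184599/8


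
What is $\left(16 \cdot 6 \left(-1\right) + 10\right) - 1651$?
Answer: $-1737$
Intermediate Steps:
$\left(16 \cdot 6 \left(-1\right) + 10\right) - 1651 = \left(16 \left(-6\right) + 10\right) - 1651 = \left(-96 + 10\right) - 1651 = -86 - 1651 = -1737$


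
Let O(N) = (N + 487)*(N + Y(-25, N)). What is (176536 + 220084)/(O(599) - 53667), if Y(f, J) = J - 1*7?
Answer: 396620/1239759 ≈ 0.31992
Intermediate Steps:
Y(f, J) = -7 + J (Y(f, J) = J - 7 = -7 + J)
O(N) = (-7 + 2*N)*(487 + N) (O(N) = (N + 487)*(N + (-7 + N)) = (487 + N)*(-7 + 2*N) = (-7 + 2*N)*(487 + N))
(176536 + 220084)/(O(599) - 53667) = (176536 + 220084)/((-3409 + 2*599² + 967*599) - 53667) = 396620/((-3409 + 2*358801 + 579233) - 53667) = 396620/((-3409 + 717602 + 579233) - 53667) = 396620/(1293426 - 53667) = 396620/1239759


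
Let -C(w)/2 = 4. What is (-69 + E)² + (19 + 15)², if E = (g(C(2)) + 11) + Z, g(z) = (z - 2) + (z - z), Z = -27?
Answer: 10181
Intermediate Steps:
C(w) = -8 (C(w) = -2*4 = -8)
g(z) = -2 + z (g(z) = (-2 + z) + 0 = -2 + z)
E = -26 (E = ((-2 - 8) + 11) - 27 = (-10 + 11) - 27 = 1 - 27 = -26)
(-69 + E)² + (19 + 15)² = (-69 - 26)² + (19 + 15)² = (-95)² + 34² = 9025 + 1156 = 10181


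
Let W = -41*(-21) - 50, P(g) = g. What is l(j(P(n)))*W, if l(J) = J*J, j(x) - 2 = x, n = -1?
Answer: 811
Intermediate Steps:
j(x) = 2 + x
l(J) = J**2
W = 811 (W = 861 - 50 = 811)
l(j(P(n)))*W = (2 - 1)**2*811 = 1**2*811 = 1*811 = 811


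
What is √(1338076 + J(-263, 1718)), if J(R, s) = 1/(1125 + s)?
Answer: 3*√1201688738463/2843 ≈ 1156.8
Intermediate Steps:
√(1338076 + J(-263, 1718)) = √(1338076 + 1/(1125 + 1718)) = √(1338076 + 1/2843) = √(3804150069/2843) = 3*√1201688738463/2843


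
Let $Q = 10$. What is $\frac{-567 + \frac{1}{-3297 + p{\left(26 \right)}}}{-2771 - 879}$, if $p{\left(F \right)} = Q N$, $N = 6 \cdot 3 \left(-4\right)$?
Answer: $\frac{227764}{1466205} \approx 0.15534$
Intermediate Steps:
$N = -72$ ($N = 18 \left(-4\right) = -72$)
$p{\left(F \right)} = -720$ ($p{\left(F \right)} = 10 \left(-72\right) = -720$)
$\frac{-567 + \frac{1}{-3297 + p{\left(26 \right)}}}{-2771 - 879} = \frac{-567 + \frac{1}{-3297 - 720}}{-2771 - 879} = \frac{-567 + \frac{1}{-4017}}{-3650} = \left(-567 - \frac{1}{4017}\right) \left(- \frac{1}{3650}\right) = \left(- \frac{2277640}{4017}\right) \left(- \frac{1}{3650}\right) = \frac{227764}{1466205}$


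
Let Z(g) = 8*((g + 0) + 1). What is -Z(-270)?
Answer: 2152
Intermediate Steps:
Z(g) = 8 + 8*g (Z(g) = 8*(g + 1) = 8*(1 + g) = 8 + 8*g)
-Z(-270) = -(8 + 8*(-270)) = -(8 - 2160) = -1*(-2152) = 2152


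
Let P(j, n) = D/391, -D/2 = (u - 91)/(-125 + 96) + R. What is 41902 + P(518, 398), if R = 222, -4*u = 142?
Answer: 475113649/11339 ≈ 41901.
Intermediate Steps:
u = -71/2 (u = -1/4*142 = -71/2 ≈ -35.500)
D = -13129/29 (D = -2*((-71/2 - 91)/(-125 + 96) + 222) = -2*(-253/2/(-29) + 222) = -2*(-253/2*(-1/29) + 222) = -2*(253/58 + 222) = -2*13129/58 = -13129/29 ≈ -452.72)
P(j, n) = -13129/11339 (P(j, n) = -13129/29/391 = -13129/29*1/391 = -13129/11339)
41902 + P(518, 398) = 41902 - 13129/11339 = 475113649/11339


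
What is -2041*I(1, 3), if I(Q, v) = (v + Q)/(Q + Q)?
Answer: -4082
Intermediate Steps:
I(Q, v) = (Q + v)/(2*Q) (I(Q, v) = (Q + v)/((2*Q)) = (Q + v)*(1/(2*Q)) = (Q + v)/(2*Q))
-2041*I(1, 3) = -2041*(1 + 3)/(2*1) = -2041*4/2 = -2041*2 = -4082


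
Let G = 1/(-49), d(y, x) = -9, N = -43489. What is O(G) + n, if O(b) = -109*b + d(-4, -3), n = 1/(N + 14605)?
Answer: -9589537/1415316 ≈ -6.7755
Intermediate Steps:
G = -1/49 ≈ -0.020408
n = -1/28884 (n = 1/(-43489 + 14605) = 1/(-28884) = -1/28884 ≈ -3.4621e-5)
O(b) = -9 - 109*b (O(b) = -109*b - 9 = -9 - 109*b)
O(G) + n = (-9 - 109*(-1/49)) - 1/28884 = (-9 + 109/49) - 1/28884 = -332/49 - 1/28884 = -9589537/1415316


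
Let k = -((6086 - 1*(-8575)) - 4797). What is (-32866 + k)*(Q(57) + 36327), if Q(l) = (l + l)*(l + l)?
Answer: -2107571790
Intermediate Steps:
Q(l) = 4*l² (Q(l) = (2*l)*(2*l) = 4*l²)
k = -9864 (k = -((6086 + 8575) - 4797) = -(14661 - 4797) = -1*9864 = -9864)
(-32866 + k)*(Q(57) + 36327) = (-32866 - 9864)*(4*57² + 36327) = -42730*(4*3249 + 36327) = -42730*(12996 + 36327) = -42730*49323 = -2107571790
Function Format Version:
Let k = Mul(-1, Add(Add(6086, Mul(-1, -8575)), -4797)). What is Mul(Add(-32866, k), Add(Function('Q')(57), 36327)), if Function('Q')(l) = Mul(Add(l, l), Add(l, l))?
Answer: -2107571790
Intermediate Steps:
Function('Q')(l) = Mul(4, Pow(l, 2)) (Function('Q')(l) = Mul(Mul(2, l), Mul(2, l)) = Mul(4, Pow(l, 2)))
k = -9864 (k = Mul(-1, Add(Add(6086, 8575), -4797)) = Mul(-1, Add(14661, -4797)) = Mul(-1, 9864) = -9864)
Mul(Add(-32866, k), Add(Function('Q')(57), 36327)) = Mul(Add(-32866, -9864), Add(Mul(4, Pow(57, 2)), 36327)) = Mul(-42730, Add(Mul(4, 3249), 36327)) = Mul(-42730, Add(12996, 36327)) = Mul(-42730, 49323) = -2107571790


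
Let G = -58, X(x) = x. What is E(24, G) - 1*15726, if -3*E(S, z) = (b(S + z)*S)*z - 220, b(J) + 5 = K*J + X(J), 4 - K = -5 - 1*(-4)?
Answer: -337886/3 ≈ -1.1263e+5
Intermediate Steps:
K = 5 (K = 4 - (-5 - 1*(-4)) = 4 - (-5 + 4) = 4 - 1*(-1) = 4 + 1 = 5)
b(J) = -5 + 6*J (b(J) = -5 + (5*J + J) = -5 + 6*J)
E(S, z) = 220/3 - S*z*(-5 + 6*S + 6*z)/3 (E(S, z) = -(((-5 + 6*(S + z))*S)*z - 220)/3 = -(((-5 + (6*S + 6*z))*S)*z - 220)/3 = -(((-5 + 6*S + 6*z)*S)*z - 220)/3 = -((S*(-5 + 6*S + 6*z))*z - 220)/3 = -(S*z*(-5 + 6*S + 6*z) - 220)/3 = -(-220 + S*z*(-5 + 6*S + 6*z))/3 = 220/3 - S*z*(-5 + 6*S + 6*z)/3)
E(24, G) - 1*15726 = (220/3 - ⅓*24*(-58)*(-5 + 6*24 + 6*(-58))) - 1*15726 = (220/3 - ⅓*24*(-58)*(-5 + 144 - 348)) - 15726 = (220/3 - ⅓*24*(-58)*(-209)) - 15726 = (220/3 - 96976) - 15726 = -290708/3 - 15726 = -337886/3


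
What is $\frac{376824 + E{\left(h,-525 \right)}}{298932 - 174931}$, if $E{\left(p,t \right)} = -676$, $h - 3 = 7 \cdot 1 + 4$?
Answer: $\frac{376148}{124001} \approx 3.0334$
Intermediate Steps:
$h = 14$ ($h = 3 + \left(7 \cdot 1 + 4\right) = 3 + \left(7 + 4\right) = 3 + 11 = 14$)
$\frac{376824 + E{\left(h,-525 \right)}}{298932 - 174931} = \frac{376824 - 676}{298932 - 174931} = \frac{376148}{124001}$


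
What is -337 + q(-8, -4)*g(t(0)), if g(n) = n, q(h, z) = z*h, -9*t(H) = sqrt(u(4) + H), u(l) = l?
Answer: -3097/9 ≈ -344.11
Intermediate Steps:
t(H) = -sqrt(4 + H)/9
q(h, z) = h*z
-337 + q(-8, -4)*g(t(0)) = -337 + (-8*(-4))*(-sqrt(4 + 0)/9) = -337 + 32*(-sqrt(4)/9) = -337 + 32*(-1/9*2) = -337 + 32*(-2/9) = -337 - 64/9 = -3097/9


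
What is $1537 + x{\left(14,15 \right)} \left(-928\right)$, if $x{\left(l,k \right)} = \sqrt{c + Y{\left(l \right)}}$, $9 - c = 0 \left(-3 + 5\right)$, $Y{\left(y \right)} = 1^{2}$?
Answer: $1537 - 928 \sqrt{10} \approx -1397.6$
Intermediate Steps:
$Y{\left(y \right)} = 1$
$c = 9$ ($c = 9 - 0 \left(-3 + 5\right) = 9 - 0 \cdot 2 = 9 - 0 = 9 + 0 = 9$)
$x{\left(l,k \right)} = \sqrt{10}$ ($x{\left(l,k \right)} = \sqrt{9 + 1} = \sqrt{10}$)
$1537 + x{\left(14,15 \right)} \left(-928\right) = 1537 + \sqrt{10} \left(-928\right) = 1537 - 928 \sqrt{10}$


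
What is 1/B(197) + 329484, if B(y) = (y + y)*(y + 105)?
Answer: 39204642193/118988 ≈ 3.2948e+5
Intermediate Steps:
B(y) = 2*y*(105 + y) (B(y) = (2*y)*(105 + y) = 2*y*(105 + y))
1/B(197) + 329484 = 1/(2*197*(105 + 197)) + 329484 = 1/(2*197*302) + 329484 = 1/118988 + 329484 = 39204642193/118988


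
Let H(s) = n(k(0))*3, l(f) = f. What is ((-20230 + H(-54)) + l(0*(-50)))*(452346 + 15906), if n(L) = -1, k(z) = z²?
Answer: -9474142716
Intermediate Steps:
H(s) = -3 (H(s) = -1*3 = -3)
((-20230 + H(-54)) + l(0*(-50)))*(452346 + 15906) = ((-20230 - 3) + 0*(-50))*(452346 + 15906) = (-20233 + 0)*468252 = -20233*468252 = -9474142716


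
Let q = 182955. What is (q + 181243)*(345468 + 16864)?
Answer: 131960589736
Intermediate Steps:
(q + 181243)*(345468 + 16864) = (182955 + 181243)*(345468 + 16864) = 364198*362332 = 131960589736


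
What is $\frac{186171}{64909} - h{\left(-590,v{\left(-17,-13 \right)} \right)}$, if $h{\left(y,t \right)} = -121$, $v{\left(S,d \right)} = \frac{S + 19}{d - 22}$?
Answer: $\frac{8040160}{64909} \approx 123.87$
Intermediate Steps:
$v{\left(S,d \right)} = \frac{19 + S}{-22 + d}$
$\frac{186171}{64909} - h{\left(-590,v{\left(-17,-13 \right)} \right)} = \frac{186171}{64909} - -121 = 186171 \cdot \frac{1}{64909} + 121 = \frac{186171}{64909} + 121 = \frac{8040160}{64909}$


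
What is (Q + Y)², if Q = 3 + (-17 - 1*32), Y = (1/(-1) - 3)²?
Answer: 900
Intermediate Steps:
Y = 16 (Y = (-1 - 3)² = (-4)² = 16)
Q = -46 (Q = 3 + (-17 - 32) = 3 - 49 = -46)
(Q + Y)² = (-46 + 16)² = (-30)² = 900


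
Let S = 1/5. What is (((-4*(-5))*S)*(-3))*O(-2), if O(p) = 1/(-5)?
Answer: 12/5 ≈ 2.4000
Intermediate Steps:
S = ⅕ ≈ 0.20000
O(p) = -⅕
(((-4*(-5))*S)*(-3))*O(-2) = ((-4*(-5)*(⅕))*(-3))*(-⅕) = ((20*(⅕))*(-3))*(-⅕) = (4*(-3))*(-⅕) = -12*(-⅕) = 12/5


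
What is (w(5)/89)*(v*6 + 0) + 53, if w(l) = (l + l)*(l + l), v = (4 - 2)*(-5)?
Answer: -1283/89 ≈ -14.416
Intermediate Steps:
v = -10 (v = 2*(-5) = -10)
w(l) = 4*l² (w(l) = (2*l)*(2*l) = 4*l²)
(w(5)/89)*(v*6 + 0) + 53 = ((4*5²)/89)*(-10*6 + 0) + 53 = ((4*25)*(1/89))*(-60 + 0) + 53 = (100*(1/89))*(-60) + 53 = (100/89)*(-60) + 53 = -6000/89 + 53 = -1283/89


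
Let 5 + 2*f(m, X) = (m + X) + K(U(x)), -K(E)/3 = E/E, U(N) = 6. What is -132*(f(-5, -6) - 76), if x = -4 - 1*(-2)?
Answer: 11286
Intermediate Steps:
x = -2 (x = -4 + 2 = -2)
K(E) = -3 (K(E) = -3*E/E = -3*1 = -3)
f(m, X) = -4 + X/2 + m/2 (f(m, X) = -5/2 + ((m + X) - 3)/2 = -5/2 + ((X + m) - 3)/2 = -5/2 + (-3 + X + m)/2 = -5/2 + (-3/2 + X/2 + m/2) = -4 + X/2 + m/2)
-132*(f(-5, -6) - 76) = -132*((-4 + (1/2)*(-6) + (1/2)*(-5)) - 76) = -132*((-4 - 3 - 5/2) - 76) = -132*(-19/2 - 76) = -132*(-171/2) = 11286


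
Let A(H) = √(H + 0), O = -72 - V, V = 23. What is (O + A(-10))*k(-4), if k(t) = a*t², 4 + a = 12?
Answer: -12160 + 128*I*√10 ≈ -12160.0 + 404.77*I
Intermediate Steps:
a = 8 (a = -4 + 12 = 8)
k(t) = 8*t²
O = -95 (O = -72 - 1*23 = -72 - 23 = -95)
A(H) = √H
(O + A(-10))*k(-4) = (-95 + √(-10))*(8*(-4)²) = (-95 + I*√10)*(8*16) = (-95 + I*√10)*128 = -12160 + 128*I*√10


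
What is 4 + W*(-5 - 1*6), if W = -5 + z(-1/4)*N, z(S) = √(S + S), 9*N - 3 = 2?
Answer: 59 - 55*I*√2/18 ≈ 59.0 - 4.3212*I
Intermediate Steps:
N = 5/9 (N = ⅓ + (⅑)*2 = ⅓ + 2/9 = 5/9 ≈ 0.55556)
z(S) = √2*√S (z(S) = √(2*S) = √2*√S)
W = -5 + 5*I*√2/18 (W = -5 + (√2*√(-1/4))*(5/9) = -5 + (√2*√(-1*¼))*(5/9) = -5 + (√2*√(-¼))*(5/9) = -5 + (√2*(I/2))*(5/9) = -5 + (I*√2/2)*(5/9) = -5 + 5*I*√2/18 ≈ -5.0 + 0.39284*I)
4 + W*(-5 - 1*6) = 4 + (-5 + 5*I*√2/18)*(-5 - 1*6) = 4 + (-5 + 5*I*√2/18)*(-5 - 6) = 4 + (-5 + 5*I*√2/18)*(-11) = 4 + (55 - 55*I*√2/18) = 59 - 55*I*√2/18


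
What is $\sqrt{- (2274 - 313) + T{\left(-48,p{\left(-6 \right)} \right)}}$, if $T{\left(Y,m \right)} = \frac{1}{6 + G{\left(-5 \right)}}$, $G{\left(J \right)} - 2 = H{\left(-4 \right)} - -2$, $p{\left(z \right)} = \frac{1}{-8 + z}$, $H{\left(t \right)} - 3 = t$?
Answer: $\frac{4 i \sqrt{1103}}{3} \approx 44.282 i$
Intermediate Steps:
$H{\left(t \right)} = 3 + t$
$G{\left(J \right)} = 3$ ($G{\left(J \right)} = 2 + \left(\left(3 - 4\right) - -2\right) = 2 + \left(-1 + 2\right) = 2 + 1 = 3$)
$T{\left(Y,m \right)} = \frac{1}{9}$ ($T{\left(Y,m \right)} = \frac{1}{6 + 3} = \frac{1}{9}$)
$\sqrt{- (2274 - 313) + T{\left(-48,p{\left(-6 \right)} \right)}} = \sqrt{- (2274 - 313) + \frac{1}{9}} = \sqrt{\left(-1\right) 1961 + \frac{1}{9}} = \sqrt{-1961 + \frac{1}{9}} = \sqrt{- \frac{17648}{9}} = \frac{4 i \sqrt{1103}}{3}$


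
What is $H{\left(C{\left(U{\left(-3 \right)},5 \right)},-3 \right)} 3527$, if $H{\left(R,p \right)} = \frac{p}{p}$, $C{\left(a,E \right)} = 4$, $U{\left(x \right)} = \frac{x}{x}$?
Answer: $3527$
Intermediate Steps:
$U{\left(x \right)} = 1$
$H{\left(R,p \right)} = 1$
$H{\left(C{\left(U{\left(-3 \right)},5 \right)},-3 \right)} 3527 = 1 \cdot 3527 = 3527$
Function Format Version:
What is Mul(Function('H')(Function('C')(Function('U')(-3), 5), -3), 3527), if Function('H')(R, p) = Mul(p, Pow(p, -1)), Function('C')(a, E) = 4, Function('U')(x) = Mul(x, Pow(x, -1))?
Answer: 3527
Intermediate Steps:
Function('U')(x) = 1
Function('H')(R, p) = 1
Mul(Function('H')(Function('C')(Function('U')(-3), 5), -3), 3527) = Mul(1, 3527) = 3527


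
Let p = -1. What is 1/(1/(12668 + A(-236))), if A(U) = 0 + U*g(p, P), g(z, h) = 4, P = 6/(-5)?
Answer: 11724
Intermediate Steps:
P = -6/5 (P = 6*(-⅕) = -6/5 ≈ -1.2000)
A(U) = 4*U (A(U) = 0 + U*4 = 0 + 4*U = 4*U)
1/(1/(12668 + A(-236))) = 1/(1/(12668 + 4*(-236))) = 1/(1/(12668 - 944)) = 1/(1/11724) = 11724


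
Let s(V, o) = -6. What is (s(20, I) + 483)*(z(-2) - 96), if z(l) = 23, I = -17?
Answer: -34821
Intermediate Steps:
(s(20, I) + 483)*(z(-2) - 96) = (-6 + 483)*(23 - 96) = 477*(-73) = -34821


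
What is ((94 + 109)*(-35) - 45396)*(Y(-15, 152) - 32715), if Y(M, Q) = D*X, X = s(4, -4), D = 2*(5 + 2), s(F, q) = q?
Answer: 1720510271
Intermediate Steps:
D = 14 (D = 2*7 = 14)
X = -4
Y(M, Q) = -56 (Y(M, Q) = 14*(-4) = -56)
((94 + 109)*(-35) - 45396)*(Y(-15, 152) - 32715) = ((94 + 109)*(-35) - 45396)*(-56 - 32715) = (203*(-35) - 45396)*(-32771) = (-7105 - 45396)*(-32771) = -52501*(-32771) = 1720510271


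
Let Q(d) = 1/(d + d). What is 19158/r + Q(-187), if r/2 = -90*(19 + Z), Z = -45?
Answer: 596701/145860 ≈ 4.0909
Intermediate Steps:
Q(d) = 1/(2*d)
r = 4680 (r = 2*(-90*(19 - 45)) = 2*(-90*(-26)) = 2*2340 = 4680)
19158/r + Q(-187) = 19158/4680 + (1/2)/(-187) = 19158*(1/4680) + (1/2)*(-1/187) = 3193/780 - 1/374 = 596701/145860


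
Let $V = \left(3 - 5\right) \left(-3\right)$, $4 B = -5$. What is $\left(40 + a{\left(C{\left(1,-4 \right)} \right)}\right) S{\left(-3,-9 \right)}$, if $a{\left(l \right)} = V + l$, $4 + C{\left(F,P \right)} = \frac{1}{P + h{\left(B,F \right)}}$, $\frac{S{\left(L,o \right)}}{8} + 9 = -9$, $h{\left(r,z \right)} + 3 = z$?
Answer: $-6024$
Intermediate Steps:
$B = - \frac{5}{4}$ ($B = \frac{1}{4} \left(-5\right) = - \frac{5}{4} \approx -1.25$)
$h{\left(r,z \right)} = -3 + z$
$V = 6$ ($V = \left(-2\right) \left(-3\right) = 6$)
$S{\left(L,o \right)} = -144$ ($S{\left(L,o \right)} = -72 + 8 \left(-9\right) = -72 - 72 = -144$)
$C{\left(F,P \right)} = -4 + \frac{1}{-3 + F + P}$ ($C{\left(F,P \right)} = -4 + \frac{1}{P + \left(-3 + F\right)} = -4 + \frac{1}{-3 + F + P}$)
$a{\left(l \right)} = 6 + l$
$\left(40 + a{\left(C{\left(1,-4 \right)} \right)}\right) S{\left(-3,-9 \right)} = \left(40 + \left(6 + \frac{13 - 4 - -16}{-3 + 1 - 4}\right)\right) \left(-144\right) = \left(40 + \left(6 + \frac{13 - 4 + 16}{-6}\right)\right) \left(-144\right) = \left(40 + \left(6 - \frac{25}{6}\right)\right) \left(-144\right) = \left(40 + \frac{11}{6}\right) \left(-144\right) = \frac{251}{6} \left(-144\right) = -6024$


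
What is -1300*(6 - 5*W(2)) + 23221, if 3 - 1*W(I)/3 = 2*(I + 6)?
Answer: -238079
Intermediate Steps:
W(I) = -27 - 6*I (W(I) = 9 - 6*(I + 6) = 9 - 6*(6 + I) = 9 - 3*(12 + 2*I) = 9 + (-36 - 6*I) = -27 - 6*I)
-1300*(6 - 5*W(2)) + 23221 = -1300*(6 - 5*(-27 - 6*2)) + 23221 = -1300*(6 - 5*(-27 - 12)) + 23221 = -1300*(6 - 5*(-39)) + 23221 = -1300*(6 + 195) + 23221 = -1300*201 + 23221 = -261300 + 23221 = -238079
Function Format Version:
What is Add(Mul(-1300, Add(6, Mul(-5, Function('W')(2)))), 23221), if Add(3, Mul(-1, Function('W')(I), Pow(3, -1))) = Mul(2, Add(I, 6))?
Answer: -238079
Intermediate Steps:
Function('W')(I) = Add(-27, Mul(-6, I)) (Function('W')(I) = Add(9, Mul(-3, Mul(2, Add(I, 6)))) = Add(9, Mul(-3, Mul(2, Add(6, I)))) = Add(9, Mul(-3, Add(12, Mul(2, I)))) = Add(9, Add(-36, Mul(-6, I))) = Add(-27, Mul(-6, I)))
Add(Mul(-1300, Add(6, Mul(-5, Function('W')(2)))), 23221) = Add(Mul(-1300, Add(6, Mul(-5, Add(-27, Mul(-6, 2))))), 23221) = Add(Mul(-1300, Add(6, Mul(-5, Add(-27, -12)))), 23221) = Add(Mul(-1300, Add(6, Mul(-5, -39))), 23221) = Add(Mul(-1300, Add(6, 195)), 23221) = Add(Mul(-1300, 201), 23221) = Add(-261300, 23221) = -238079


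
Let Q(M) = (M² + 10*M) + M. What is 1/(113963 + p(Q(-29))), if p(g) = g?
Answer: 1/114485 ≈ 8.7348e-6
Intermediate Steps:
Q(M) = M² + 11*M
1/(113963 + p(Q(-29))) = 1/(113963 - 29*(11 - 29)) = 1/(113963 - 29*(-18)) = 1/(113963 + 522) = 1/114485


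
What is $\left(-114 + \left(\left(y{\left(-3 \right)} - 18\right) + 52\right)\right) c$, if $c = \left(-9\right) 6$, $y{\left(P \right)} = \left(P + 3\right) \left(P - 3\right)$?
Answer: $4320$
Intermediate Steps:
$y{\left(P \right)} = \left(-3 + P\right) \left(3 + P\right)$ ($y{\left(P \right)} = \left(3 + P\right) \left(-3 + P\right) = \left(-3 + P\right) \left(3 + P\right)$)
$c = -54$
$\left(-114 + \left(\left(y{\left(-3 \right)} - 18\right) + 52\right)\right) c = \left(-114 + \left(\left(\left(-9 + \left(-3\right)^{2}\right) - 18\right) + 52\right)\right) \left(-54\right) = \left(-114 + \left(\left(\left(-9 + 9\right) - 18\right) + 52\right)\right) \left(-54\right) = \left(-114 + \left(\left(0 - 18\right) + 52\right)\right) \left(-54\right) = \left(-114 + \left(-18 + 52\right)\right) \left(-54\right) = \left(-114 + 34\right) \left(-54\right) = \left(-80\right) \left(-54\right) = 4320$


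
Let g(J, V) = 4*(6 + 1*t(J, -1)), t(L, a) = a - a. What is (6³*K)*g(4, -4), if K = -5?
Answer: -25920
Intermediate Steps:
t(L, a) = 0
g(J, V) = 24 (g(J, V) = 4*(6 + 1*0) = 4*(6 + 0) = 4*6 = 24)
(6³*K)*g(4, -4) = (6³*(-5))*24 = (216*(-5))*24 = -1080*24 = -25920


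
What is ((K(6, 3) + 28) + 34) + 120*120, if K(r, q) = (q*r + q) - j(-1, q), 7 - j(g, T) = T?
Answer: 14479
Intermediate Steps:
j(g, T) = 7 - T
K(r, q) = -7 + 2*q + q*r (K(r, q) = (q*r + q) - (7 - q) = (q + q*r) + (-7 + q) = -7 + 2*q + q*r)
((K(6, 3) + 28) + 34) + 120*120 = (((-7 + 2*3 + 3*6) + 28) + 34) + 120*120 = (((-7 + 6 + 18) + 28) + 34) + 14400 = ((17 + 28) + 34) + 14400 = (45 + 34) + 14400 = 79 + 14400 = 14479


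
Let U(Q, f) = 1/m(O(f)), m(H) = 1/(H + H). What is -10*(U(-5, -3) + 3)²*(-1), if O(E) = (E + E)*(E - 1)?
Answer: 26010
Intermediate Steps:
O(E) = 2*E*(-1 + E) (O(E) = (2*E)*(-1 + E) = 2*E*(-1 + E))
m(H) = 1/(2*H)
U(Q, f) = 4*f*(-1 + f) (U(Q, f) = 1/(1/(2*((2*f*(-1 + f))))) = 1/((1/(2*f*(-1 + f)))/2) = 1/(1/(4*f*(-1 + f))) = 4*f*(-1 + f))
-10*(U(-5, -3) + 3)²*(-1) = -10*(4*(-3)*(-1 - 3) + 3)²*(-1) = -10*(4*(-3)*(-4) + 3)²*(-1) = -10*(48 + 3)²*(-1) = -10*51²*(-1) = -10*2601*(-1) = -26010*(-1) = 26010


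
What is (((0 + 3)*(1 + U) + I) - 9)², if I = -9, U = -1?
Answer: 324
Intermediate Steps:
(((0 + 3)*(1 + U) + I) - 9)² = (((0 + 3)*(1 - 1) - 9) - 9)² = ((3*0 - 9) - 9)² = ((0 - 9) - 9)² = (-9 - 9)² = (-18)² = 324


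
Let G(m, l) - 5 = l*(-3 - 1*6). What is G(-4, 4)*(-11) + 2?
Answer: 343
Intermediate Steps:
G(m, l) = 5 - 9*l (G(m, l) = 5 + l*(-3 - 1*6) = 5 + l*(-3 - 6) = 5 + l*(-9) = 5 - 9*l)
G(-4, 4)*(-11) + 2 = (5 - 9*4)*(-11) + 2 = (5 - 36)*(-11) + 2 = -31*(-11) + 2 = 341 + 2 = 343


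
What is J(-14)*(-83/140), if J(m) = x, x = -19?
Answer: 1577/140 ≈ 11.264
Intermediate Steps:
J(m) = -19
J(-14)*(-83/140) = -(-1577)/140 = -19*(-83/140) = 1577/140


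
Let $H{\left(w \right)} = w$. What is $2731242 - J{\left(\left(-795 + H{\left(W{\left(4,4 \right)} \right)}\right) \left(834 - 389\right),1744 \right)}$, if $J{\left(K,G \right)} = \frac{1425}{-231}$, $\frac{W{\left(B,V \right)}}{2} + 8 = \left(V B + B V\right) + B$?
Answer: $\frac{210306109}{77} \approx 2.7312 \cdot 10^{6}$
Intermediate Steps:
$W{\left(B,V \right)} = -16 + 2 B + 4 B V$ ($W{\left(B,V \right)} = -16 + 2 \left(\left(V B + B V\right) + B\right) = -16 + 2 \left(\left(B V + B V\right) + B\right) = -16 + 2 \left(2 B V + B\right) = -16 + 2 \left(B + 2 B V\right) = -16 + \left(2 B + 4 B V\right) = -16 + 2 B + 4 B V$)
$J{\left(K,G \right)} = - \frac{475}{77}$ ($J{\left(K,G \right)} = 1425 \left(- \frac{1}{231}\right) = - \frac{475}{77}$)
$2731242 - J{\left(\left(-795 + H{\left(W{\left(4,4 \right)} \right)}\right) \left(834 - 389\right),1744 \right)} = 2731242 - - \frac{475}{77} = 2731242 + \frac{475}{77} = \frac{210306109}{77}$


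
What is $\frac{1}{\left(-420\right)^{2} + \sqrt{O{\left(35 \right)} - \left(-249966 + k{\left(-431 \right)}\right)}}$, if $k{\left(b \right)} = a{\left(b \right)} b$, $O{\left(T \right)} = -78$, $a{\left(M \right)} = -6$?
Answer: $\frac{9800}{1728706261} - \frac{\sqrt{27478}}{10372237566} \approx 5.653 \cdot 10^{-6}$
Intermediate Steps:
$k{\left(b \right)} = - 6 b$
$\frac{1}{\left(-420\right)^{2} + \sqrt{O{\left(35 \right)} - \left(-249966 + k{\left(-431 \right)}\right)}} = \frac{1}{\left(-420\right)^{2} + \sqrt{-78 + \left(249966 - \left(-6\right) \left(-431\right)\right)}} = \frac{1}{176400 + \sqrt{-78 + \left(249966 - 2586\right)}} = \frac{1}{176400 + \sqrt{-78 + 247380}} = \frac{1}{176400 + \sqrt{247302}} = \frac{1}{176400 + 3 \sqrt{27478}}$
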